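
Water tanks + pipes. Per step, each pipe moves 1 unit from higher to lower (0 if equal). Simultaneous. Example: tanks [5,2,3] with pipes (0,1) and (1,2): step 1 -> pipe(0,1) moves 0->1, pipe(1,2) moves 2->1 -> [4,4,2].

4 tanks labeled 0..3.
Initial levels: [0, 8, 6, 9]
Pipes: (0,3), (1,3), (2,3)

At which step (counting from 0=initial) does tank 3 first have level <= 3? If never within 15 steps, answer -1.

Step 1: flows [3->0,3->1,3->2] -> levels [1 9 7 6]
Step 2: flows [3->0,1->3,2->3] -> levels [2 8 6 7]
Step 3: flows [3->0,1->3,3->2] -> levels [3 7 7 6]
Step 4: flows [3->0,1->3,2->3] -> levels [4 6 6 7]
Step 5: flows [3->0,3->1,3->2] -> levels [5 7 7 4]
Step 6: flows [0->3,1->3,2->3] -> levels [4 6 6 7]
  -> period-2 cycle (repeats step 4); tank 3 never drops to <=3
Tank 3 never reaches <=3 within 15 steps

Answer: -1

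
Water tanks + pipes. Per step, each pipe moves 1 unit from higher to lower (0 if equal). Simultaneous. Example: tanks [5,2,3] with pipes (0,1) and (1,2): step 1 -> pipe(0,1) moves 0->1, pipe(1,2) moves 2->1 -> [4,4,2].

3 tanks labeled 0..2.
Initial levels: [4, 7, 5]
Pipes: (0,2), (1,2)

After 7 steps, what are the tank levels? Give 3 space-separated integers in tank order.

Step 1: flows [2->0,1->2] -> levels [5 6 5]
Step 2: flows [0=2,1->2] -> levels [5 5 6]
Step 3: flows [2->0,2->1] -> levels [6 6 4]
Step 4: flows [0->2,1->2] -> levels [5 5 6]
  -> period-2 cycle: step 4 state = step 2 state
  -> state at step 7: (7-2) mod 2 = 1, same as step 3 -> [6 6 4]

Answer: 6 6 4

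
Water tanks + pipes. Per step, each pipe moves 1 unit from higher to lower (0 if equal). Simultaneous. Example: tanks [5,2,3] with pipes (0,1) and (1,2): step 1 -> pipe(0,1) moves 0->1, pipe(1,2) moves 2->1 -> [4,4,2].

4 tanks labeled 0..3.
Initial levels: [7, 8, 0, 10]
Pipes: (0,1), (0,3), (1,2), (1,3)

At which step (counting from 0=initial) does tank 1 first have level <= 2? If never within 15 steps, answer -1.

Step 1: flows [1->0,3->0,1->2,3->1] -> levels [9 7 1 8]
Step 2: flows [0->1,0->3,1->2,3->1] -> levels [7 8 2 8]
Step 3: flows [1->0,3->0,1->2,1=3] -> levels [9 6 3 7]
Step 4: flows [0->1,0->3,1->2,3->1] -> levels [7 7 4 7]
Step 5: flows [0=1,0=3,1->2,1=3] -> levels [7 6 5 7]
Step 6: flows [0->1,0=3,1->2,3->1] -> levels [6 7 6 6]
Step 7: flows [1->0,0=3,1->2,1->3] -> levels [7 4 7 7]
Step 8: flows [0->1,0=3,2->1,3->1] -> levels [6 7 6 6]
  -> period-2 cycle (repeats step 6); tank 1 never drops to <=2
Tank 1 never reaches <=2 within 15 steps

Answer: -1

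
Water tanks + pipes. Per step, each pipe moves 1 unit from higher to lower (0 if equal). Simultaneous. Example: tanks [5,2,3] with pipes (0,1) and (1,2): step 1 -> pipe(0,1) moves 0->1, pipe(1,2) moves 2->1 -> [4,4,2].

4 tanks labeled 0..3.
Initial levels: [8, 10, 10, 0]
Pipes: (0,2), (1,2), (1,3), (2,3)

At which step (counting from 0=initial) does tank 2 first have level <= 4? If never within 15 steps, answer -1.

Step 1: flows [2->0,1=2,1->3,2->3] -> levels [9 9 8 2]
Step 2: flows [0->2,1->2,1->3,2->3] -> levels [8 7 9 4]
Step 3: flows [2->0,2->1,1->3,2->3] -> levels [9 7 6 6]
Step 4: flows [0->2,1->2,1->3,2=3] -> levels [8 5 8 7]
Step 5: flows [0=2,2->1,3->1,2->3] -> levels [8 7 6 7]
Step 6: flows [0->2,1->2,1=3,3->2] -> levels [7 6 9 6]
Step 7: flows [2->0,2->1,1=3,2->3] -> levels [8 7 6 7]
  -> period-2 cycle (repeats step 5); tank 2 never drops to <=4
Tank 2 never reaches <=4 within 15 steps

Answer: -1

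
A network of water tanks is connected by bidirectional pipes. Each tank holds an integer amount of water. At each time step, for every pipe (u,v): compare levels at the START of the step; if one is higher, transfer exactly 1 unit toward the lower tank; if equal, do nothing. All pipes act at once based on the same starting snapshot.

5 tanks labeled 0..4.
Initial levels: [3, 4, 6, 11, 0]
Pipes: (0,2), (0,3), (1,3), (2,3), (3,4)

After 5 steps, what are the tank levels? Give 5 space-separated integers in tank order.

Step 1: flows [2->0,3->0,3->1,3->2,3->4] -> levels [5 5 6 7 1]
Step 2: flows [2->0,3->0,3->1,3->2,3->4] -> levels [7 6 6 3 2]
Step 3: flows [0->2,0->3,1->3,2->3,3->4] -> levels [5 5 6 5 3]
Step 4: flows [2->0,0=3,1=3,2->3,3->4] -> levels [6 5 4 5 4]
Step 5: flows [0->2,0->3,1=3,3->2,3->4] -> levels [4 5 6 4 5]

Answer: 4 5 6 4 5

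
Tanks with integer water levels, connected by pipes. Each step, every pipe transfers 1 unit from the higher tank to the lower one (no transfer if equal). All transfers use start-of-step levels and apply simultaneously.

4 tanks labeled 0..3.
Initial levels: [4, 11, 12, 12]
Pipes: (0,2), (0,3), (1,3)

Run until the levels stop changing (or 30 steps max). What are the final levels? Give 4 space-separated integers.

Step 1: flows [2->0,3->0,3->1] -> levels [6 12 11 10]
Step 2: flows [2->0,3->0,1->3] -> levels [8 11 10 10]
Step 3: flows [2->0,3->0,1->3] -> levels [10 10 9 10]
Step 4: flows [0->2,0=3,1=3] -> levels [9 10 10 10]
Step 5: flows [2->0,3->0,1=3] -> levels [11 10 9 9]
Step 6: flows [0->2,0->3,1->3] -> levels [9 9 10 11]
Step 7: flows [2->0,3->0,3->1] -> levels [11 10 9 9]
  -> period-2 cycle: step 7 state = step 5 state; never stabilizes
  -> state at step 30: (30-5) mod 2 = 1, same as step 6 -> [9 9 10 11]

Answer: 9 9 10 11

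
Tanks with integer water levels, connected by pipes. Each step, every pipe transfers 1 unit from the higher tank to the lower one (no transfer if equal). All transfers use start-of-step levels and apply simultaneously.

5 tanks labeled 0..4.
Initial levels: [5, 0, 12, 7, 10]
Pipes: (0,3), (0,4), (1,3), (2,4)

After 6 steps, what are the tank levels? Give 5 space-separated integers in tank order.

Answer: 7 5 8 6 8

Derivation:
Step 1: flows [3->0,4->0,3->1,2->4] -> levels [7 1 11 5 10]
Step 2: flows [0->3,4->0,3->1,2->4] -> levels [7 2 10 5 10]
Step 3: flows [0->3,4->0,3->1,2=4] -> levels [7 3 10 5 9]
Step 4: flows [0->3,4->0,3->1,2->4] -> levels [7 4 9 5 9]
Step 5: flows [0->3,4->0,3->1,2=4] -> levels [7 5 9 5 8]
Step 6: flows [0->3,4->0,1=3,2->4] -> levels [7 5 8 6 8]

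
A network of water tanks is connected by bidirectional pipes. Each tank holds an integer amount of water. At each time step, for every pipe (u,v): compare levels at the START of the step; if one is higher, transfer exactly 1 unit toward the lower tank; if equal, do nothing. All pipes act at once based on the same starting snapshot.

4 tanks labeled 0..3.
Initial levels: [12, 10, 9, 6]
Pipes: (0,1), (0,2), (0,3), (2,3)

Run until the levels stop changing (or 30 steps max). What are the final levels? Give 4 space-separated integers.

Answer: 8 10 9 10

Derivation:
Step 1: flows [0->1,0->2,0->3,2->3] -> levels [9 11 9 8]
Step 2: flows [1->0,0=2,0->3,2->3] -> levels [9 10 8 10]
Step 3: flows [1->0,0->2,3->0,3->2] -> levels [10 9 10 8]
Step 4: flows [0->1,0=2,0->3,2->3] -> levels [8 10 9 10]
Step 5: flows [1->0,2->0,3->0,3->2] -> levels [11 9 9 8]
Step 6: flows [0->1,0->2,0->3,2->3] -> levels [8 10 9 10]
  -> period-2 cycle: step 6 state = step 4 state; never stabilizes
  -> state at step 30: (30-4) mod 2 = 0, same as step 4 -> [8 10 9 10]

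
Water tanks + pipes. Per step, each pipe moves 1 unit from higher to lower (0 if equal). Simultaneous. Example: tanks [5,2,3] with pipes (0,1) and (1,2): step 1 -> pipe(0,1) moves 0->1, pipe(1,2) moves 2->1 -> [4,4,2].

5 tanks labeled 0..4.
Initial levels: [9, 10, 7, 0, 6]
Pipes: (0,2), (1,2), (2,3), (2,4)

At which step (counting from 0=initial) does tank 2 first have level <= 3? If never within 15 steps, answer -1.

Answer: -1

Derivation:
Step 1: flows [0->2,1->2,2->3,2->4] -> levels [8 9 7 1 7]
Step 2: flows [0->2,1->2,2->3,2=4] -> levels [7 8 8 2 7]
Step 3: flows [2->0,1=2,2->3,2->4] -> levels [8 8 5 3 8]
Step 4: flows [0->2,1->2,2->3,4->2] -> levels [7 7 7 4 7]
Step 5: flows [0=2,1=2,2->3,2=4] -> levels [7 7 6 5 7]
Step 6: flows [0->2,1->2,2->3,4->2] -> levels [6 6 8 6 6]
Step 7: flows [2->0,2->1,2->3,2->4] -> levels [7 7 4 7 7]
Step 8: flows [0->2,1->2,3->2,4->2] -> levels [6 6 8 6 6]
  -> period-2 cycle (repeats step 6); tank 2 never drops to <=3
Tank 2 never reaches <=3 within 15 steps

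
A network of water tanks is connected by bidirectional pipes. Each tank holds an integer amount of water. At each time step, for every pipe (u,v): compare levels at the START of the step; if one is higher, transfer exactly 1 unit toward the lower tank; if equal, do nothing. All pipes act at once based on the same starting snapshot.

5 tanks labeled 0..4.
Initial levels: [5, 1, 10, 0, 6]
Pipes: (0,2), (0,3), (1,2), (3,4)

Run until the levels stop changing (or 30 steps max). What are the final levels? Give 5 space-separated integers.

Answer: 4 4 5 4 5

Derivation:
Step 1: flows [2->0,0->3,2->1,4->3] -> levels [5 2 8 2 5]
Step 2: flows [2->0,0->3,2->1,4->3] -> levels [5 3 6 4 4]
Step 3: flows [2->0,0->3,2->1,3=4] -> levels [5 4 4 5 4]
Step 4: flows [0->2,0=3,1=2,3->4] -> levels [4 4 5 4 5]
Step 5: flows [2->0,0=3,2->1,4->3] -> levels [5 5 3 5 4]
Step 6: flows [0->2,0=3,1->2,3->4] -> levels [4 4 5 4 5]
  -> period-2 cycle: step 6 state = step 4 state; never stabilizes
  -> state at step 30: (30-4) mod 2 = 0, same as step 4 -> [4 4 5 4 5]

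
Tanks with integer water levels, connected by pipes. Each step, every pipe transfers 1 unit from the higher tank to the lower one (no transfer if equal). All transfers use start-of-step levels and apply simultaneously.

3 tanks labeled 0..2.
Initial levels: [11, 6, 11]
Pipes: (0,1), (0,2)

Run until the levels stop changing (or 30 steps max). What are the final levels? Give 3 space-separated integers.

Step 1: flows [0->1,0=2] -> levels [10 7 11]
Step 2: flows [0->1,2->0] -> levels [10 8 10]
Step 3: flows [0->1,0=2] -> levels [9 9 10]
Step 4: flows [0=1,2->0] -> levels [10 9 9]
Step 5: flows [0->1,0->2] -> levels [8 10 10]
Step 6: flows [1->0,2->0] -> levels [10 9 9]
  -> period-2 cycle: step 6 state = step 4 state; never stabilizes
  -> state at step 30: (30-4) mod 2 = 0, same as step 4 -> [10 9 9]

Answer: 10 9 9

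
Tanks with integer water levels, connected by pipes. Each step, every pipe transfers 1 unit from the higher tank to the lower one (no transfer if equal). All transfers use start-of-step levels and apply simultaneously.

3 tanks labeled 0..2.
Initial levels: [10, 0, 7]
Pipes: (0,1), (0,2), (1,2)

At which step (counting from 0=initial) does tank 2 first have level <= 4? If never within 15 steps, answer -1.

Step 1: flows [0->1,0->2,2->1] -> levels [8 2 7]
Step 2: flows [0->1,0->2,2->1] -> levels [6 4 7]
Step 3: flows [0->1,2->0,2->1] -> levels [6 6 5]
Step 4: flows [0=1,0->2,1->2] -> levels [5 5 7]
Step 5: flows [0=1,2->0,2->1] -> levels [6 6 5]
  -> period-2 cycle (repeats step 3); tank 2 never drops to <=4
Tank 2 never reaches <=4 within 15 steps

Answer: -1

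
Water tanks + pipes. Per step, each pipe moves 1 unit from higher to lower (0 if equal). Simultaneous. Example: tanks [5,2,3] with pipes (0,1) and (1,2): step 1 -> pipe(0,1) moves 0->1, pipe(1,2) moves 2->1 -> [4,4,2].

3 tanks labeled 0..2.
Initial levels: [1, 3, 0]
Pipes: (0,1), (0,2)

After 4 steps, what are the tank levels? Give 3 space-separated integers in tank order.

Step 1: flows [1->0,0->2] -> levels [1 2 1]
Step 2: flows [1->0,0=2] -> levels [2 1 1]
Step 3: flows [0->1,0->2] -> levels [0 2 2]
Step 4: flows [1->0,2->0] -> levels [2 1 1]

Answer: 2 1 1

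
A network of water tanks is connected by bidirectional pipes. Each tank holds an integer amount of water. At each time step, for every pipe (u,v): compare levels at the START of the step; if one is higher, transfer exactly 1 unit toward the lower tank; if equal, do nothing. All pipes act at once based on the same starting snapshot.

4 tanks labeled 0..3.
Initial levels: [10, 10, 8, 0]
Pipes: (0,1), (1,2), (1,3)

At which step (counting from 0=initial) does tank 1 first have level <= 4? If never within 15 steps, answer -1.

Answer: -1

Derivation:
Step 1: flows [0=1,1->2,1->3] -> levels [10 8 9 1]
Step 2: flows [0->1,2->1,1->3] -> levels [9 9 8 2]
Step 3: flows [0=1,1->2,1->3] -> levels [9 7 9 3]
Step 4: flows [0->1,2->1,1->3] -> levels [8 8 8 4]
Step 5: flows [0=1,1=2,1->3] -> levels [8 7 8 5]
Step 6: flows [0->1,2->1,1->3] -> levels [7 8 7 6]
Step 7: flows [1->0,1->2,1->3] -> levels [8 5 8 7]
Step 8: flows [0->1,2->1,3->1] -> levels [7 8 7 6]
  -> period-2 cycle (repeats step 6); tank 1 never drops to <=4
Tank 1 never reaches <=4 within 15 steps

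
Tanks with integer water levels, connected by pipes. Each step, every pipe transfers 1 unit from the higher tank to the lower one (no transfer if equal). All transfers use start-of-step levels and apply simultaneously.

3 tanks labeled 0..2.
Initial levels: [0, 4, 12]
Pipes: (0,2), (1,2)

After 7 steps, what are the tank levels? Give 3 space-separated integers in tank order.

Answer: 6 6 4

Derivation:
Step 1: flows [2->0,2->1] -> levels [1 5 10]
Step 2: flows [2->0,2->1] -> levels [2 6 8]
Step 3: flows [2->0,2->1] -> levels [3 7 6]
Step 4: flows [2->0,1->2] -> levels [4 6 6]
Step 5: flows [2->0,1=2] -> levels [5 6 5]
Step 6: flows [0=2,1->2] -> levels [5 5 6]
Step 7: flows [2->0,2->1] -> levels [6 6 4]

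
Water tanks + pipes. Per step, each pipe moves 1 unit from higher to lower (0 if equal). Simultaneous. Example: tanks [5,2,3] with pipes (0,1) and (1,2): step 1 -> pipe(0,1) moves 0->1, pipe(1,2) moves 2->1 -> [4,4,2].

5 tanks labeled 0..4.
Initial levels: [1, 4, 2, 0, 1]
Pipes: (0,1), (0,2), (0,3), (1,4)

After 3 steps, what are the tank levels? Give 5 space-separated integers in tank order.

Step 1: flows [1->0,2->0,0->3,1->4] -> levels [2 2 1 1 2]
Step 2: flows [0=1,0->2,0->3,1=4] -> levels [0 2 2 2 2]
Step 3: flows [1->0,2->0,3->0,1=4] -> levels [3 1 1 1 2]

Answer: 3 1 1 1 2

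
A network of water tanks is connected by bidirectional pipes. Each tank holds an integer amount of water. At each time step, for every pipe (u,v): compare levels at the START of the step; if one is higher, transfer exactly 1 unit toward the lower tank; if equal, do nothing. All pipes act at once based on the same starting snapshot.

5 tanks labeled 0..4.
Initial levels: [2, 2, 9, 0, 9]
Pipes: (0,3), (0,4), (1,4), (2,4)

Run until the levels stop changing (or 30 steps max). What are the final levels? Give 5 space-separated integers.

Answer: 5 5 5 4 3

Derivation:
Step 1: flows [0->3,4->0,4->1,2=4] -> levels [2 3 9 1 7]
Step 2: flows [0->3,4->0,4->1,2->4] -> levels [2 4 8 2 6]
Step 3: flows [0=3,4->0,4->1,2->4] -> levels [3 5 7 2 5]
Step 4: flows [0->3,4->0,1=4,2->4] -> levels [3 5 6 3 5]
Step 5: flows [0=3,4->0,1=4,2->4] -> levels [4 5 5 3 5]
Step 6: flows [0->3,4->0,1=4,2=4] -> levels [4 5 5 4 4]
Step 7: flows [0=3,0=4,1->4,2->4] -> levels [4 4 4 4 6]
Step 8: flows [0=3,4->0,4->1,4->2] -> levels [5 5 5 4 3]
Step 9: flows [0->3,0->4,1->4,2->4] -> levels [3 4 4 5 6]
Step 10: flows [3->0,4->0,4->1,4->2] -> levels [5 5 5 4 3]
  -> period-2 cycle: step 10 state = step 8 state; never stabilizes
  -> state at step 30: (30-8) mod 2 = 0, same as step 8 -> [5 5 5 4 3]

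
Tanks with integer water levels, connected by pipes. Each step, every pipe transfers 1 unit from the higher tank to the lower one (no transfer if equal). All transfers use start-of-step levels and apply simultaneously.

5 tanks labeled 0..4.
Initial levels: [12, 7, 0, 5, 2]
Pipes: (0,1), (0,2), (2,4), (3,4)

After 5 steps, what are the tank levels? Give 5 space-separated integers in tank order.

Step 1: flows [0->1,0->2,4->2,3->4] -> levels [10 8 2 4 2]
Step 2: flows [0->1,0->2,2=4,3->4] -> levels [8 9 3 3 3]
Step 3: flows [1->0,0->2,2=4,3=4] -> levels [8 8 4 3 3]
Step 4: flows [0=1,0->2,2->4,3=4] -> levels [7 8 4 3 4]
Step 5: flows [1->0,0->2,2=4,4->3] -> levels [7 7 5 4 3]

Answer: 7 7 5 4 3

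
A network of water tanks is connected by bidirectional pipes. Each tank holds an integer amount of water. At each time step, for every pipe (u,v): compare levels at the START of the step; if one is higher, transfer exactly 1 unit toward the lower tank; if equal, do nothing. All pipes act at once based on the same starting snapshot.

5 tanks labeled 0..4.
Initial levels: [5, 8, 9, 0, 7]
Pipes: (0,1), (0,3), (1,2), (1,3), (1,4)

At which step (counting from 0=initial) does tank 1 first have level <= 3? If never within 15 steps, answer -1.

Step 1: flows [1->0,0->3,2->1,1->3,1->4] -> levels [5 6 8 2 8]
Step 2: flows [1->0,0->3,2->1,1->3,4->1] -> levels [5 6 7 4 7]
Step 3: flows [1->0,0->3,2->1,1->3,4->1] -> levels [5 6 6 6 6]
Step 4: flows [1->0,3->0,1=2,1=3,1=4] -> levels [7 5 6 5 6]
Step 5: flows [0->1,0->3,2->1,1=3,4->1] -> levels [5 8 5 6 5]
Step 6: flows [1->0,3->0,1->2,1->3,1->4] -> levels [7 4 6 6 6]
Step 7: flows [0->1,0->3,2->1,3->1,4->1] -> levels [5 8 5 6 5]
  -> period-2 cycle (repeats step 5); tank 1 never drops to <=3
Tank 1 never reaches <=3 within 15 steps

Answer: -1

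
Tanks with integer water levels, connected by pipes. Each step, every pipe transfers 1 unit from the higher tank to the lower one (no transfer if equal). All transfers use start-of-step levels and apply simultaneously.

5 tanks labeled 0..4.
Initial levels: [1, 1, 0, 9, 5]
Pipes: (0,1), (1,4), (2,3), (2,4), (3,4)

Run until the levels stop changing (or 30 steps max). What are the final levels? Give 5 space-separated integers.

Answer: 2 4 4 4 2

Derivation:
Step 1: flows [0=1,4->1,3->2,4->2,3->4] -> levels [1 2 2 7 4]
Step 2: flows [1->0,4->1,3->2,4->2,3->4] -> levels [2 2 4 5 3]
Step 3: flows [0=1,4->1,3->2,2->4,3->4] -> levels [2 3 4 3 4]
Step 4: flows [1->0,4->1,2->3,2=4,4->3] -> levels [3 3 3 5 2]
Step 5: flows [0=1,1->4,3->2,2->4,3->4] -> levels [3 2 3 3 5]
Step 6: flows [0->1,4->1,2=3,4->2,4->3] -> levels [2 4 4 4 2]
Step 7: flows [1->0,1->4,2=3,2->4,3->4] -> levels [3 2 3 3 5]
  -> period-2 cycle: step 7 state = step 5 state; never stabilizes
  -> state at step 30: (30-5) mod 2 = 1, same as step 6 -> [2 4 4 4 2]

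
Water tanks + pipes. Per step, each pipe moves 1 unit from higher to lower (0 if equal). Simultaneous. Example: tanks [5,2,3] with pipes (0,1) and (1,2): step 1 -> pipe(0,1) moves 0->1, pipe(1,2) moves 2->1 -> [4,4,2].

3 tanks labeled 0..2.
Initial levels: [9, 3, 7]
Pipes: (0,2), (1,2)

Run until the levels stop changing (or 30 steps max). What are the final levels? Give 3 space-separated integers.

Answer: 6 6 7

Derivation:
Step 1: flows [0->2,2->1] -> levels [8 4 7]
Step 2: flows [0->2,2->1] -> levels [7 5 7]
Step 3: flows [0=2,2->1] -> levels [7 6 6]
Step 4: flows [0->2,1=2] -> levels [6 6 7]
Step 5: flows [2->0,2->1] -> levels [7 7 5]
Step 6: flows [0->2,1->2] -> levels [6 6 7]
  -> period-2 cycle: step 6 state = step 4 state; never stabilizes
  -> state at step 30: (30-4) mod 2 = 0, same as step 4 -> [6 6 7]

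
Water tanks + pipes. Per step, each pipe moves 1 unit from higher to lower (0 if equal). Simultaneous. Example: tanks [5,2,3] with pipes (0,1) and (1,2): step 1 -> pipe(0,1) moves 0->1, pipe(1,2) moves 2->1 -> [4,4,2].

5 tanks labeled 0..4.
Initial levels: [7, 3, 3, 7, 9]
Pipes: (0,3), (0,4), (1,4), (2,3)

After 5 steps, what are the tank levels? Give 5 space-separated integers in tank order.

Step 1: flows [0=3,4->0,4->1,3->2] -> levels [8 4 4 6 7]
Step 2: flows [0->3,0->4,4->1,3->2] -> levels [6 5 5 6 7]
Step 3: flows [0=3,4->0,4->1,3->2] -> levels [7 6 6 5 5]
Step 4: flows [0->3,0->4,1->4,2->3] -> levels [5 5 5 7 7]
Step 5: flows [3->0,4->0,4->1,3->2] -> levels [7 6 6 5 5]

Answer: 7 6 6 5 5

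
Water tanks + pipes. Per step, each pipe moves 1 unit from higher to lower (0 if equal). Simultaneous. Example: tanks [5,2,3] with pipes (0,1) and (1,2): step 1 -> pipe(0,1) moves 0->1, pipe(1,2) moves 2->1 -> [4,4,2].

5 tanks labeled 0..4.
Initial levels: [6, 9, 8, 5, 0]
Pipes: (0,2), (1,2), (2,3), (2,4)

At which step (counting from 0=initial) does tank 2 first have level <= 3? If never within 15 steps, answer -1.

Step 1: flows [2->0,1->2,2->3,2->4] -> levels [7 8 6 6 1]
Step 2: flows [0->2,1->2,2=3,2->4] -> levels [6 7 7 6 2]
Step 3: flows [2->0,1=2,2->3,2->4] -> levels [7 7 4 7 3]
Step 4: flows [0->2,1->2,3->2,2->4] -> levels [6 6 6 6 4]
Step 5: flows [0=2,1=2,2=3,2->4] -> levels [6 6 5 6 5]
Step 6: flows [0->2,1->2,3->2,2=4] -> levels [5 5 8 5 5]
Step 7: flows [2->0,2->1,2->3,2->4] -> levels [6 6 4 6 6]
Step 8: flows [0->2,1->2,3->2,4->2] -> levels [5 5 8 5 5]
  -> period-2 cycle (repeats step 6); tank 2 never drops to <=3
Tank 2 never reaches <=3 within 15 steps

Answer: -1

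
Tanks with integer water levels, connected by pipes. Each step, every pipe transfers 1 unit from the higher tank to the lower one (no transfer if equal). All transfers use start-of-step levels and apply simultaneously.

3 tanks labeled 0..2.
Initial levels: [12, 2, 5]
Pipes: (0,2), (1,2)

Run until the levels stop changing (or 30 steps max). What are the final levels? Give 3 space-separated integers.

Answer: 6 6 7

Derivation:
Step 1: flows [0->2,2->1] -> levels [11 3 5]
Step 2: flows [0->2,2->1] -> levels [10 4 5]
Step 3: flows [0->2,2->1] -> levels [9 5 5]
Step 4: flows [0->2,1=2] -> levels [8 5 6]
Step 5: flows [0->2,2->1] -> levels [7 6 6]
Step 6: flows [0->2,1=2] -> levels [6 6 7]
Step 7: flows [2->0,2->1] -> levels [7 7 5]
Step 8: flows [0->2,1->2] -> levels [6 6 7]
  -> period-2 cycle: step 8 state = step 6 state; never stabilizes
  -> state at step 30: (30-6) mod 2 = 0, same as step 6 -> [6 6 7]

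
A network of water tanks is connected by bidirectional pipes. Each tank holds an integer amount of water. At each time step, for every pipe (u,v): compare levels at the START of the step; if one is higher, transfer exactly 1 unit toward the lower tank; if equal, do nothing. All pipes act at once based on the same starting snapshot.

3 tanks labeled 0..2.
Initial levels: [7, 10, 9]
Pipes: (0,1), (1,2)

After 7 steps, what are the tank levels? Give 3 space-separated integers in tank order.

Answer: 9 8 9

Derivation:
Step 1: flows [1->0,1->2] -> levels [8 8 10]
Step 2: flows [0=1,2->1] -> levels [8 9 9]
Step 3: flows [1->0,1=2] -> levels [9 8 9]
Step 4: flows [0->1,2->1] -> levels [8 10 8]
Step 5: flows [1->0,1->2] -> levels [9 8 9]
  -> period-2 cycle: step 5 state = step 3 state
  -> state at step 7: (7-3) mod 2 = 0, same as step 3 -> [9 8 9]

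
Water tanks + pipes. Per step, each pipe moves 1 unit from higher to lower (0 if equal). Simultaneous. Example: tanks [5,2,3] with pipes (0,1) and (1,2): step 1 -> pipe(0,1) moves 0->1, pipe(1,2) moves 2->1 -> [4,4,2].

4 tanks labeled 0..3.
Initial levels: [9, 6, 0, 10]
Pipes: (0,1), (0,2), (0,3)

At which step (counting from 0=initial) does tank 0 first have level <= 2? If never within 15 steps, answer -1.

Answer: -1

Derivation:
Step 1: flows [0->1,0->2,3->0] -> levels [8 7 1 9]
Step 2: flows [0->1,0->2,3->0] -> levels [7 8 2 8]
Step 3: flows [1->0,0->2,3->0] -> levels [8 7 3 7]
Step 4: flows [0->1,0->2,0->3] -> levels [5 8 4 8]
Step 5: flows [1->0,0->2,3->0] -> levels [6 7 5 7]
Step 6: flows [1->0,0->2,3->0] -> levels [7 6 6 6]
Step 7: flows [0->1,0->2,0->3] -> levels [4 7 7 7]
Step 8: flows [1->0,2->0,3->0] -> levels [7 6 6 6]
  -> period-2 cycle (repeats step 6); tank 0 never drops to <=2
Tank 0 never reaches <=2 within 15 steps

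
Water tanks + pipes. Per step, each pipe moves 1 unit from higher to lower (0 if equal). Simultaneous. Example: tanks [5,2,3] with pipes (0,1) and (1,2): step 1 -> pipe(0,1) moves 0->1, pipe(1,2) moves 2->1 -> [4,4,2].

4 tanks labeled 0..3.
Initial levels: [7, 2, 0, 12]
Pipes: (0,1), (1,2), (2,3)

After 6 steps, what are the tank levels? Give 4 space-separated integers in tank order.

Step 1: flows [0->1,1->2,3->2] -> levels [6 2 2 11]
Step 2: flows [0->1,1=2,3->2] -> levels [5 3 3 10]
Step 3: flows [0->1,1=2,3->2] -> levels [4 4 4 9]
Step 4: flows [0=1,1=2,3->2] -> levels [4 4 5 8]
Step 5: flows [0=1,2->1,3->2] -> levels [4 5 5 7]
Step 6: flows [1->0,1=2,3->2] -> levels [5 4 6 6]

Answer: 5 4 6 6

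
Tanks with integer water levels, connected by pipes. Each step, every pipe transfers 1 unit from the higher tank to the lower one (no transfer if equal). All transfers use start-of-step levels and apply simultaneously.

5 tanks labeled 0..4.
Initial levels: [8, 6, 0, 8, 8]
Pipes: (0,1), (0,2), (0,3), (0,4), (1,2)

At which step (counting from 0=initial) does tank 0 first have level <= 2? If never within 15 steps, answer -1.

Answer: -1

Derivation:
Step 1: flows [0->1,0->2,0=3,0=4,1->2] -> levels [6 6 2 8 8]
Step 2: flows [0=1,0->2,3->0,4->0,1->2] -> levels [7 5 4 7 7]
Step 3: flows [0->1,0->2,0=3,0=4,1->2] -> levels [5 5 6 7 7]
Step 4: flows [0=1,2->0,3->0,4->0,2->1] -> levels [8 6 4 6 6]
Step 5: flows [0->1,0->2,0->3,0->4,1->2] -> levels [4 6 6 7 7]
Step 6: flows [1->0,2->0,3->0,4->0,1=2] -> levels [8 5 5 6 6]
Step 7: flows [0->1,0->2,0->3,0->4,1=2] -> levels [4 6 6 7 7]
  -> period-2 cycle (repeats step 5); tank 0 never drops to <=2
Tank 0 never reaches <=2 within 15 steps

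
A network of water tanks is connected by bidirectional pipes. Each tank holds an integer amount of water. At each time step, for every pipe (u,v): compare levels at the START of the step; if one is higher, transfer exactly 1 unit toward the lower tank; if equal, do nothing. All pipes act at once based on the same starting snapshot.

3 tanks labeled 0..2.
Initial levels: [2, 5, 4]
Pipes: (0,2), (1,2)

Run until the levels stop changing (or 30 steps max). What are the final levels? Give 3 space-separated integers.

Answer: 4 4 3

Derivation:
Step 1: flows [2->0,1->2] -> levels [3 4 4]
Step 2: flows [2->0,1=2] -> levels [4 4 3]
Step 3: flows [0->2,1->2] -> levels [3 3 5]
Step 4: flows [2->0,2->1] -> levels [4 4 3]
  -> period-2 cycle: step 4 state = step 2 state; never stabilizes
  -> state at step 30: (30-2) mod 2 = 0, same as step 2 -> [4 4 3]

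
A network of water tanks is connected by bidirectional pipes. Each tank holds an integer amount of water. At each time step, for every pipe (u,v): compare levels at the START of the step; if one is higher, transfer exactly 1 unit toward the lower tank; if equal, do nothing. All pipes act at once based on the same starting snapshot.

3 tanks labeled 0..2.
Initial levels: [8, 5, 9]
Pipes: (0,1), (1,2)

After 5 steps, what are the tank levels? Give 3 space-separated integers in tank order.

Step 1: flows [0->1,2->1] -> levels [7 7 8]
Step 2: flows [0=1,2->1] -> levels [7 8 7]
Step 3: flows [1->0,1->2] -> levels [8 6 8]
Step 4: flows [0->1,2->1] -> levels [7 8 7]
  -> period-2 cycle: step 4 state = step 2 state
  -> state at step 5: (5-2) mod 2 = 1, same as step 3 -> [8 6 8]

Answer: 8 6 8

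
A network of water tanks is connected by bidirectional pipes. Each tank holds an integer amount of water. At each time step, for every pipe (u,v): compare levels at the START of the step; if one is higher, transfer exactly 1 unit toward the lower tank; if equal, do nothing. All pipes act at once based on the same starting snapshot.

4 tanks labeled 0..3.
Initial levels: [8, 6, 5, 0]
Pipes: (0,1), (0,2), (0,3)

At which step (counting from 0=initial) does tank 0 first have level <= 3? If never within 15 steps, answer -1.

Step 1: flows [0->1,0->2,0->3] -> levels [5 7 6 1]
Step 2: flows [1->0,2->0,0->3] -> levels [6 6 5 2]
Step 3: flows [0=1,0->2,0->3] -> levels [4 6 6 3]
Step 4: flows [1->0,2->0,0->3] -> levels [5 5 5 4]
Step 5: flows [0=1,0=2,0->3] -> levels [4 5 5 5]
Step 6: flows [1->0,2->0,3->0] -> levels [7 4 4 4]
Step 7: flows [0->1,0->2,0->3] -> levels [4 5 5 5]
  -> period-2 cycle (repeats step 5); tank 0 never drops to <=3
Tank 0 never reaches <=3 within 15 steps

Answer: -1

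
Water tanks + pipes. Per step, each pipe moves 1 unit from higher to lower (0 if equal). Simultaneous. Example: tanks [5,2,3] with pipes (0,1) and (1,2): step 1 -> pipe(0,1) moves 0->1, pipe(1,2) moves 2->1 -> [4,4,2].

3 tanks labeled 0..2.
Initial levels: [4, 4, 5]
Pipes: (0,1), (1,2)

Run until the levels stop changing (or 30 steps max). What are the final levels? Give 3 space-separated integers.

Step 1: flows [0=1,2->1] -> levels [4 5 4]
Step 2: flows [1->0,1->2] -> levels [5 3 5]
Step 3: flows [0->1,2->1] -> levels [4 5 4]
  -> period-2 cycle: step 3 state = step 1 state; never stabilizes
  -> state at step 30: (30-1) mod 2 = 1, same as step 2 -> [5 3 5]

Answer: 5 3 5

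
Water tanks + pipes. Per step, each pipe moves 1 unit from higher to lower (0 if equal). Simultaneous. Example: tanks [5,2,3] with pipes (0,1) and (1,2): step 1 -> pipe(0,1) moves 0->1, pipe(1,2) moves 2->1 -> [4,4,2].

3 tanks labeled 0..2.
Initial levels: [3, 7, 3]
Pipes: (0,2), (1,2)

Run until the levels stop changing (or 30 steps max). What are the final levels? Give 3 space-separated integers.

Answer: 5 5 3

Derivation:
Step 1: flows [0=2,1->2] -> levels [3 6 4]
Step 2: flows [2->0,1->2] -> levels [4 5 4]
Step 3: flows [0=2,1->2] -> levels [4 4 5]
Step 4: flows [2->0,2->1] -> levels [5 5 3]
Step 5: flows [0->2,1->2] -> levels [4 4 5]
  -> period-2 cycle: step 5 state = step 3 state; never stabilizes
  -> state at step 30: (30-3) mod 2 = 1, same as step 4 -> [5 5 3]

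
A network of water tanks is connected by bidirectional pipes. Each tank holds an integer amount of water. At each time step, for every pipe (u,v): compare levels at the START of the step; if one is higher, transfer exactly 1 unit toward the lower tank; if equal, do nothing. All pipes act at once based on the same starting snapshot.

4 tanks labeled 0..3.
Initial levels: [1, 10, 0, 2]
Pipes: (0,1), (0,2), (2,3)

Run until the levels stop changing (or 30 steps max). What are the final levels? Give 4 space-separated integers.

Answer: 5 3 2 3

Derivation:
Step 1: flows [1->0,0->2,3->2] -> levels [1 9 2 1]
Step 2: flows [1->0,2->0,2->3] -> levels [3 8 0 2]
Step 3: flows [1->0,0->2,3->2] -> levels [3 7 2 1]
Step 4: flows [1->0,0->2,2->3] -> levels [3 6 2 2]
Step 5: flows [1->0,0->2,2=3] -> levels [3 5 3 2]
Step 6: flows [1->0,0=2,2->3] -> levels [4 4 2 3]
Step 7: flows [0=1,0->2,3->2] -> levels [3 4 4 2]
Step 8: flows [1->0,2->0,2->3] -> levels [5 3 2 3]
Step 9: flows [0->1,0->2,3->2] -> levels [3 4 4 2]
  -> period-2 cycle: step 9 state = step 7 state; never stabilizes
  -> state at step 30: (30-7) mod 2 = 1, same as step 8 -> [5 3 2 3]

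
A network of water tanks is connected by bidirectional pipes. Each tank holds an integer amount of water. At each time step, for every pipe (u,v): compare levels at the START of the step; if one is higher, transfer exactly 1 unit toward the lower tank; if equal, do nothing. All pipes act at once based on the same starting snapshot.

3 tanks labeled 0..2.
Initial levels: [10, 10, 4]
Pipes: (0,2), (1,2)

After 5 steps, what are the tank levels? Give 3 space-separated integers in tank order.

Step 1: flows [0->2,1->2] -> levels [9 9 6]
Step 2: flows [0->2,1->2] -> levels [8 8 8]
Step 3: flows [0=2,1=2] -> levels [8 8 8]
  -> stable; steps 4..5 unchanged -> [8 8 8]

Answer: 8 8 8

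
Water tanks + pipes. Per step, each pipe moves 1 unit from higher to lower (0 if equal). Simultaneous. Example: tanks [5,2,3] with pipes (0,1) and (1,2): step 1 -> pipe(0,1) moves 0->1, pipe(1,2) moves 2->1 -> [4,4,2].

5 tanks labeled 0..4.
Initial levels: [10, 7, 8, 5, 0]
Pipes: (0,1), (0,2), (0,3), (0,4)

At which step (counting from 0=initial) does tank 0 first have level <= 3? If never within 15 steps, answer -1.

Answer: -1

Derivation:
Step 1: flows [0->1,0->2,0->3,0->4] -> levels [6 8 9 6 1]
Step 2: flows [1->0,2->0,0=3,0->4] -> levels [7 7 8 6 2]
Step 3: flows [0=1,2->0,0->3,0->4] -> levels [6 7 7 7 3]
Step 4: flows [1->0,2->0,3->0,0->4] -> levels [8 6 6 6 4]
Step 5: flows [0->1,0->2,0->3,0->4] -> levels [4 7 7 7 5]
Step 6: flows [1->0,2->0,3->0,4->0] -> levels [8 6 6 6 4]
  -> period-2 cycle (repeats step 4); tank 0 never drops to <=3
Tank 0 never reaches <=3 within 15 steps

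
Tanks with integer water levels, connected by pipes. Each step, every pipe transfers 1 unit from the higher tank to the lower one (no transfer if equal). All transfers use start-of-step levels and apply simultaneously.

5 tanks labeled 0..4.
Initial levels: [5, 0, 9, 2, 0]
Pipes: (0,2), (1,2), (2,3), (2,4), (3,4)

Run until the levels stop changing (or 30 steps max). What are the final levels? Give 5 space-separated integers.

Answer: 3 3 4 3 3

Derivation:
Step 1: flows [2->0,2->1,2->3,2->4,3->4] -> levels [6 1 5 2 2]
Step 2: flows [0->2,2->1,2->3,2->4,3=4] -> levels [5 2 3 3 3]
Step 3: flows [0->2,2->1,2=3,2=4,3=4] -> levels [4 3 3 3 3]
Step 4: flows [0->2,1=2,2=3,2=4,3=4] -> levels [3 3 4 3 3]
Step 5: flows [2->0,2->1,2->3,2->4,3=4] -> levels [4 4 0 4 4]
Step 6: flows [0->2,1->2,3->2,4->2,3=4] -> levels [3 3 4 3 3]
  -> period-2 cycle: step 6 state = step 4 state; never stabilizes
  -> state at step 30: (30-4) mod 2 = 0, same as step 4 -> [3 3 4 3 3]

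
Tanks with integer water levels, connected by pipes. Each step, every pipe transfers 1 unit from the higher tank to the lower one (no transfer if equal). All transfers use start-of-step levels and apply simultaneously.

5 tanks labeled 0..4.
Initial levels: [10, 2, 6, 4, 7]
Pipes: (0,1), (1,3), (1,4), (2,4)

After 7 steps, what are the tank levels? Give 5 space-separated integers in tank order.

Step 1: flows [0->1,3->1,4->1,4->2] -> levels [9 5 7 3 5]
Step 2: flows [0->1,1->3,1=4,2->4] -> levels [8 5 6 4 6]
Step 3: flows [0->1,1->3,4->1,2=4] -> levels [7 6 6 5 5]
Step 4: flows [0->1,1->3,1->4,2->4] -> levels [6 5 5 6 7]
Step 5: flows [0->1,3->1,4->1,4->2] -> levels [5 8 6 5 5]
Step 6: flows [1->0,1->3,1->4,2->4] -> levels [6 5 5 6 7]
  -> period-2 cycle: step 6 state = step 4 state
  -> state at step 7: (7-4) mod 2 = 1, same as step 5 -> [5 8 6 5 5]

Answer: 5 8 6 5 5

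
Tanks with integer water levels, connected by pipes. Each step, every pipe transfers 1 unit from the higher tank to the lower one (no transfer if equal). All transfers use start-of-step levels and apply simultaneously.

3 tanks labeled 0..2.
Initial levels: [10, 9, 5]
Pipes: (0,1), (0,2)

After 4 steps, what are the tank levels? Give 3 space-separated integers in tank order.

Step 1: flows [0->1,0->2] -> levels [8 10 6]
Step 2: flows [1->0,0->2] -> levels [8 9 7]
Step 3: flows [1->0,0->2] -> levels [8 8 8]
Step 4: flows [0=1,0=2] -> levels [8 8 8]

Answer: 8 8 8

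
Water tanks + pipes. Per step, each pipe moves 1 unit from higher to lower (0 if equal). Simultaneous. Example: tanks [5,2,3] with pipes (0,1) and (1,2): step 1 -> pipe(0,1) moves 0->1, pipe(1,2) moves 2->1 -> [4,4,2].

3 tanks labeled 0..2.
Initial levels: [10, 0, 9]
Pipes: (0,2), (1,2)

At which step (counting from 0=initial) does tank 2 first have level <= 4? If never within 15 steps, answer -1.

Step 1: flows [0->2,2->1] -> levels [9 1 9]
Step 2: flows [0=2,2->1] -> levels [9 2 8]
Step 3: flows [0->2,2->1] -> levels [8 3 8]
Step 4: flows [0=2,2->1] -> levels [8 4 7]
Step 5: flows [0->2,2->1] -> levels [7 5 7]
Step 6: flows [0=2,2->1] -> levels [7 6 6]
Step 7: flows [0->2,1=2] -> levels [6 6 7]
Step 8: flows [2->0,2->1] -> levels [7 7 5]
Step 9: flows [0->2,1->2] -> levels [6 6 7]
  -> period-2 cycle (repeats step 7); tank 2 never drops to <=4
Tank 2 never reaches <=4 within 15 steps

Answer: -1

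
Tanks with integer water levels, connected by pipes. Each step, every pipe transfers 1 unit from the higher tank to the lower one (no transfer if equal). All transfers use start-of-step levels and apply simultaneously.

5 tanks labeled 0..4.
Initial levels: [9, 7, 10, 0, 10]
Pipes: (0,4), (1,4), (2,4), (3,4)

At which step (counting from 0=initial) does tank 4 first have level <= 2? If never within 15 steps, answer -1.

Answer: -1

Derivation:
Step 1: flows [4->0,4->1,2=4,4->3] -> levels [10 8 10 1 7]
Step 2: flows [0->4,1->4,2->4,4->3] -> levels [9 7 9 2 9]
Step 3: flows [0=4,4->1,2=4,4->3] -> levels [9 8 9 3 7]
Step 4: flows [0->4,1->4,2->4,4->3] -> levels [8 7 8 4 9]
Step 5: flows [4->0,4->1,4->2,4->3] -> levels [9 8 9 5 5]
Step 6: flows [0->4,1->4,2->4,3=4] -> levels [8 7 8 5 8]
Step 7: flows [0=4,4->1,2=4,4->3] -> levels [8 8 8 6 6]
Step 8: flows [0->4,1->4,2->4,3=4] -> levels [7 7 7 6 9]
Step 9: flows [4->0,4->1,4->2,4->3] -> levels [8 8 8 7 5]
Step 10: flows [0->4,1->4,2->4,3->4] -> levels [7 7 7 6 9]
  -> period-2 cycle (repeats step 8); tank 4 never drops to <=2
Tank 4 never reaches <=2 within 15 steps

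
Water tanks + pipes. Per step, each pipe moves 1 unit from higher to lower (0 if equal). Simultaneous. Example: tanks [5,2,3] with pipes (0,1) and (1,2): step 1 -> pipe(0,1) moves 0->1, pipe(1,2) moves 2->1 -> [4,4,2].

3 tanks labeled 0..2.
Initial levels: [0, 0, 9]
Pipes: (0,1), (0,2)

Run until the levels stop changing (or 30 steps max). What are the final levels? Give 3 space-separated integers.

Answer: 3 3 3

Derivation:
Step 1: flows [0=1,2->0] -> levels [1 0 8]
Step 2: flows [0->1,2->0] -> levels [1 1 7]
Step 3: flows [0=1,2->0] -> levels [2 1 6]
Step 4: flows [0->1,2->0] -> levels [2 2 5]
Step 5: flows [0=1,2->0] -> levels [3 2 4]
Step 6: flows [0->1,2->0] -> levels [3 3 3]
Step 7: flows [0=1,0=2] -> levels [3 3 3]
  -> stable (no change)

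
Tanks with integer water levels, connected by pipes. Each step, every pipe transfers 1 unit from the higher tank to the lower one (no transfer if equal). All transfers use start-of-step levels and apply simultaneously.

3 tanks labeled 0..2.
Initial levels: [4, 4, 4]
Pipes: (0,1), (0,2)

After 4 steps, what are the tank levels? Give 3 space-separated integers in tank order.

Step 1: flows [0=1,0=2] -> levels [4 4 4]
  -> stable; steps 2..4 unchanged -> [4 4 4]

Answer: 4 4 4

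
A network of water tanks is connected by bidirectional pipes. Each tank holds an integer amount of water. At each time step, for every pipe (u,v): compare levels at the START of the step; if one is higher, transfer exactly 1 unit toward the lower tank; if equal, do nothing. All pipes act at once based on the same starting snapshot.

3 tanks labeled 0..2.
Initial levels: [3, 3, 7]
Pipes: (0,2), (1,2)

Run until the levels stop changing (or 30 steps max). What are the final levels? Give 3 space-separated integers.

Step 1: flows [2->0,2->1] -> levels [4 4 5]
Step 2: flows [2->0,2->1] -> levels [5 5 3]
Step 3: flows [0->2,1->2] -> levels [4 4 5]
  -> period-2 cycle: step 3 state = step 1 state; never stabilizes
  -> state at step 30: (30-1) mod 2 = 1, same as step 2 -> [5 5 3]

Answer: 5 5 3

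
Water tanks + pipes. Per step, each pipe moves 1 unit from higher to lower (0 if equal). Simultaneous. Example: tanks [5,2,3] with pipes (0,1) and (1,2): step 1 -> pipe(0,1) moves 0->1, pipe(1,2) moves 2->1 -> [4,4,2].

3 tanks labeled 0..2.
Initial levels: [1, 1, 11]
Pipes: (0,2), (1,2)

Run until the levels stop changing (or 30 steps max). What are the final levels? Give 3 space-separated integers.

Step 1: flows [2->0,2->1] -> levels [2 2 9]
Step 2: flows [2->0,2->1] -> levels [3 3 7]
Step 3: flows [2->0,2->1] -> levels [4 4 5]
Step 4: flows [2->0,2->1] -> levels [5 5 3]
Step 5: flows [0->2,1->2] -> levels [4 4 5]
  -> period-2 cycle: step 5 state = step 3 state; never stabilizes
  -> state at step 30: (30-3) mod 2 = 1, same as step 4 -> [5 5 3]

Answer: 5 5 3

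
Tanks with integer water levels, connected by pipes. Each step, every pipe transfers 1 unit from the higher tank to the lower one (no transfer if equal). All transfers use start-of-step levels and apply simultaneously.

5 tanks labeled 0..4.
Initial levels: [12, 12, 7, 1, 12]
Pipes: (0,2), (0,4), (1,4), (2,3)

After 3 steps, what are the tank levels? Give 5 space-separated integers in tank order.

Answer: 10 11 7 4 12

Derivation:
Step 1: flows [0->2,0=4,1=4,2->3] -> levels [11 12 7 2 12]
Step 2: flows [0->2,4->0,1=4,2->3] -> levels [11 12 7 3 11]
Step 3: flows [0->2,0=4,1->4,2->3] -> levels [10 11 7 4 12]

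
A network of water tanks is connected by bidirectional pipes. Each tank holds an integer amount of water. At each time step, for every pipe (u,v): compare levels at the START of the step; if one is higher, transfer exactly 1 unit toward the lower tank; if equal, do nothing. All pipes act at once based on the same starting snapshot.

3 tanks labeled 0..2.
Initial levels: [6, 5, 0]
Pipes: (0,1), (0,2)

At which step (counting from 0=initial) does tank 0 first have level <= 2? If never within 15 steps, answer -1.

Answer: -1

Derivation:
Step 1: flows [0->1,0->2] -> levels [4 6 1]
Step 2: flows [1->0,0->2] -> levels [4 5 2]
Step 3: flows [1->0,0->2] -> levels [4 4 3]
Step 4: flows [0=1,0->2] -> levels [3 4 4]
Step 5: flows [1->0,2->0] -> levels [5 3 3]
Step 6: flows [0->1,0->2] -> levels [3 4 4]
  -> period-2 cycle (repeats step 4); tank 0 never drops to <=2
Tank 0 never reaches <=2 within 15 steps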